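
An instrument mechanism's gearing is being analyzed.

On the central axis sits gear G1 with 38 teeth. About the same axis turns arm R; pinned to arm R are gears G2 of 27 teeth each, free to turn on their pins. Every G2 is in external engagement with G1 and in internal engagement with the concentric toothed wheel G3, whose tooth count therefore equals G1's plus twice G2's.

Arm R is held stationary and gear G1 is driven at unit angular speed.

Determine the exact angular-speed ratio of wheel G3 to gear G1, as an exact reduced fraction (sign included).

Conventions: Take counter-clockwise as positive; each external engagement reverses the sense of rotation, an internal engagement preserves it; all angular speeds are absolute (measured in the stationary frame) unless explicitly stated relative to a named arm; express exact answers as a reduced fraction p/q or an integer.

topology: planetary set — G1 38T / G2 27T / G3 92T, arm = carrier (Willis)
ring teeth: 38 + 2·27 = 92
38(ω_sun−ω_arm) = −92(ω_ring−ω_arm),  ω_arm = 0, ω_sun = 1
ω_ring = 0 − (38/92)(1−0) = -19/46
ω_out/ω_in = -19/46

-19/46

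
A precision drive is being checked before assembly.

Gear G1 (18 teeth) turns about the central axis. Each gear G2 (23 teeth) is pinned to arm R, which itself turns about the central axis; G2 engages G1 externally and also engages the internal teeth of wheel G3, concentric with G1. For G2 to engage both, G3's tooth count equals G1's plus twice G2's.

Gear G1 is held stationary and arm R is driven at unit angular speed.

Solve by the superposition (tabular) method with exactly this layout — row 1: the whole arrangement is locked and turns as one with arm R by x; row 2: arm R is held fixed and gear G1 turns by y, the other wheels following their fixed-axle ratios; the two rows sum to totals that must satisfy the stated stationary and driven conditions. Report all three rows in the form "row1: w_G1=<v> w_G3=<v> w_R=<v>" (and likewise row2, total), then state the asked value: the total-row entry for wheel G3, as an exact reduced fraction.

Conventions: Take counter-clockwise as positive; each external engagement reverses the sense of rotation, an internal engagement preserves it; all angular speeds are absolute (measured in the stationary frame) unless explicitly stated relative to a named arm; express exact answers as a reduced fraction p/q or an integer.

row1: w_G1=1 w_G3=1 w_R=1
row2: w_G1=-1 w_G3=9/32 w_R=0
total: w_G1=0 w_G3=41/32 w_R=1
asked value: 41/32

planetary set (18T centre, 23T on arm, 64T internal) — Willis relation
row 1 (train locked, turned with arm): all members turn x
row 2 (arm held, sun turns y): ω_ring = −(18/64)·y, ω_arm = 0
boundary: total ω_sun = x + y = 0 and total ω_arm = x = 1  ⇒  y = -1, x = 1
row 2 ring = −(18/64)·(-1) = 9/32
totals (row 1 + row 2): sun 1 + (-1) = 0, ring 1 + 9/32 = 41/32, arm 1 + 0 = 1
asked cell (total, ring) = 41/32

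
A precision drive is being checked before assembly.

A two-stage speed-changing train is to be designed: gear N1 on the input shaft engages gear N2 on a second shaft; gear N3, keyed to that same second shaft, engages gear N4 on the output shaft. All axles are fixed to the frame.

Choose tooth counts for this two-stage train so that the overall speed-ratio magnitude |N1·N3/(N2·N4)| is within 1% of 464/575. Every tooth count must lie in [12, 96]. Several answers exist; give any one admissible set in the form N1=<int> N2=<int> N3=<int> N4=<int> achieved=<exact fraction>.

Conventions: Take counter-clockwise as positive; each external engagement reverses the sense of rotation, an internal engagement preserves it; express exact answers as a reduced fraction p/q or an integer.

N1=16 N2=23 N3=29 N4=25 achieved=464/575

design class (target 464/575): fixed-axis compound train
target = 464/575 in lowest terms: an exact hit needs N1·N3 = k·464 and N2·N4 = k·575 for one integer k, every count in [12, 96]; additionally prefer no 1:1 stage (N1 ≠ N2, N3 ≠ N4)
k = 1: N1·N3 = 464 = 16·29, N2·N4 = 575 = 23·25
achieved = 16·29/(23·25) = 464/575; |achieved − target| = 0 ≤ 116/14375 ✓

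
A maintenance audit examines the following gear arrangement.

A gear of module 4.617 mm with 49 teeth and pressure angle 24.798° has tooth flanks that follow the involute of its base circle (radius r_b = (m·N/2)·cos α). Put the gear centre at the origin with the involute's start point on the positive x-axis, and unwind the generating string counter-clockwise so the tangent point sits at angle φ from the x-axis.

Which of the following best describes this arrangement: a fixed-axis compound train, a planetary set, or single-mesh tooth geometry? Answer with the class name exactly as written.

single-mesh tooth geometry

recognized (one wheel, involute flank): single-mesh tooth geometry, m = 4.617, N = 49
classification: single-mesh tooth geometry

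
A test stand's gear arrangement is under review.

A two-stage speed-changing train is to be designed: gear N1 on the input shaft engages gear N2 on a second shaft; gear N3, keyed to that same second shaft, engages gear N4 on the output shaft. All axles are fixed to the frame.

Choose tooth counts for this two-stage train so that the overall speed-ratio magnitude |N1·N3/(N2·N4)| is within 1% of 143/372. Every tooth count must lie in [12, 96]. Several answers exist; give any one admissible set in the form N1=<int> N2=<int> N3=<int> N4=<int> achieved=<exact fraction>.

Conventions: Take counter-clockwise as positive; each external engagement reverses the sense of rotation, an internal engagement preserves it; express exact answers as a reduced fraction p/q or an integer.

class = fixed-axis compound train [2-stage, 143/372 wanted]
target = 143/372 in lowest terms: an exact hit needs N1·N3 = k·143 and N2·N4 = k·372 for one integer k, every count in [12, 96]; additionally prefer no 1:1 stage (N1 ≠ N2, N3 ≠ N4)
k = 1: no 1:1-free in-range split of k·143 and k·372 into factor pairs; take k = 2
k = 2: N1·N3 = 286 = 13·22, N2·N4 = 744 = 12·62
achieved = 13·22/(12·62) = 143/372; |achieved − target| = 0 ≤ 143/37200 ✓

N1=13 N2=12 N3=22 N4=62 achieved=143/372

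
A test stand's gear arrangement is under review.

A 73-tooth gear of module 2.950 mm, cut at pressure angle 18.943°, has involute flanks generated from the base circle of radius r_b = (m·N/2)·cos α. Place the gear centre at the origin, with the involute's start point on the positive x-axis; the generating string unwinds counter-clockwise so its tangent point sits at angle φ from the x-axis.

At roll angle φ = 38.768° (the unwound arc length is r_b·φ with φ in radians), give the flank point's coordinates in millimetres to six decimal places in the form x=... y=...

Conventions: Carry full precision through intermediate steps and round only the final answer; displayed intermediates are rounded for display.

x=122.555629 y=10.042677

single-mesh involute tooth geometry (73T wheel at module 2.950)
pitch radius r_p = m·N/2 = 2.950·73/2 = 107.675000
base radius r_b = r_p·cos α = 107.675000·cos 18.943° = 101.843537
roll angle φ = 38.768° = 0.67662924 rad
x = r_b·(cos φ + φ·sin φ) = 122.555629
y = r_b·(sin φ − φ·cos φ) = 10.042677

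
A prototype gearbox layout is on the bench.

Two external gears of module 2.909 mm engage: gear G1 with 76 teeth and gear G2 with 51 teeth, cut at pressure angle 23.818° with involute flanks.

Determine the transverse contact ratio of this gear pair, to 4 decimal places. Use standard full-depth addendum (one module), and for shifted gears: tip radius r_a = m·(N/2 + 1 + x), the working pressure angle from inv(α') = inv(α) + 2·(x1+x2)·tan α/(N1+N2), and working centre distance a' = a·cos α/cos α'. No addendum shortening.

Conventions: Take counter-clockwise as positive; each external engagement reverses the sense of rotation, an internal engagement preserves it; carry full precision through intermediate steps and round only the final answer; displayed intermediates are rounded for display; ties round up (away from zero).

class = single-mesh tooth geometry [involute pair 76T × 51T, m = 2.909]
base radii: r_b1 = 101.127452, r_b2 = 67.861843
tip radii: r_a1 = 113.451000, r_a2 = 77.088500
no profile shift: α' = α, a' = a
action lengths: √(r_a1²−r_b1²) = 51.423417, √(r_a2²−r_b2²) = 36.570577
base pitch p_b = π·m·cos α = 8.360560
CR = (51.423417 + 36.570577 − 184.721500·sin 23.81800°)/8.360560 = 1.602453
contact ratio ≈ 1.6025

1.6025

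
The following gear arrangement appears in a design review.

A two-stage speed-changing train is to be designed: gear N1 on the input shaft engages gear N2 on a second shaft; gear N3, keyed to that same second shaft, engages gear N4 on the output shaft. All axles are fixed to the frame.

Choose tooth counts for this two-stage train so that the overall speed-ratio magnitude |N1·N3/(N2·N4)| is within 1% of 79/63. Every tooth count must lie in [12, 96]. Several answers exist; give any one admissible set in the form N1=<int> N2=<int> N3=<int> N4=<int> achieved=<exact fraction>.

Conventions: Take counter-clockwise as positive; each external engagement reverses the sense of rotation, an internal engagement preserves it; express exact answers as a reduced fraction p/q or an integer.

N1=12 N2=63 N3=79 N4=12 achieved=79/63

design class (target 79/63): fixed-axis compound train
target = 79/63 in lowest terms: an exact hit needs N1·N3 = k·79 and N2·N4 = k·63 for one integer k, every count in [12, 96]; additionally prefer no 1:1 stage (N1 ≠ N2, N3 ≠ N4)
k = 1…11: no 1:1-free in-range split of k·79 and k·63 into factor pairs; take k = 12
k = 12: N1·N3 = 948 = 12·79, N2·N4 = 756 = 63·12
achieved = 12·79/(63·12) = 79/63; |achieved − target| = 0 ≤ 79/6300 ✓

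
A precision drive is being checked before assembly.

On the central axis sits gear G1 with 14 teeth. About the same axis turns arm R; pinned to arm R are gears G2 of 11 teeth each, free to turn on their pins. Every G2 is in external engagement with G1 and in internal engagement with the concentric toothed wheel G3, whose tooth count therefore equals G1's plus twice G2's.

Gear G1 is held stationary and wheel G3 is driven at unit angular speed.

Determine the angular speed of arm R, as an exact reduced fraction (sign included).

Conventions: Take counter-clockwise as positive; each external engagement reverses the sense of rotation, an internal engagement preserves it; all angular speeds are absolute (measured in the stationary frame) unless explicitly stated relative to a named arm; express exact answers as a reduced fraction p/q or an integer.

18/25

planetary set (14T centre, 11T on arm, 36T internal) — Willis relation
ring teeth: 14 + 2·11 = 36
14(ω_sun−ω_arm) = −36(ω_ring−ω_arm),  ω_sun = 0, ω_ring = 1
14(0−ω_arm) = −36(1−ω_arm)  ⇒  50·ω_arm = 36  ⇒  ω_arm = 18/25
exact speed ratio = 18/25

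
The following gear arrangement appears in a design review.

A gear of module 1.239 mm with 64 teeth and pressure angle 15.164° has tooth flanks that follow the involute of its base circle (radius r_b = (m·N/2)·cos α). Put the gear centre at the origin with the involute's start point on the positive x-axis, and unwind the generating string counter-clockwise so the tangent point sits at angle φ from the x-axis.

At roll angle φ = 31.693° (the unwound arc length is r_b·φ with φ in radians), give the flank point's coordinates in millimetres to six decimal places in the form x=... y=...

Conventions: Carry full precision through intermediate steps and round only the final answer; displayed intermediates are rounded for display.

x=43.681621 y=2.093554

topology: single-mesh involute geometry — m = 1.239, N = 64
pitch radius r_p = m·N/2 = 1.239·64/2 = 39.648000
base radius r_b = r_p·cos α = 39.648000·cos 15.164° = 38.267498
roll angle φ = 31.693° = 0.55314720 rad
x = r_b·(cos φ + φ·sin φ) = 43.681621
y = r_b·(sin φ − φ·cos φ) = 2.093554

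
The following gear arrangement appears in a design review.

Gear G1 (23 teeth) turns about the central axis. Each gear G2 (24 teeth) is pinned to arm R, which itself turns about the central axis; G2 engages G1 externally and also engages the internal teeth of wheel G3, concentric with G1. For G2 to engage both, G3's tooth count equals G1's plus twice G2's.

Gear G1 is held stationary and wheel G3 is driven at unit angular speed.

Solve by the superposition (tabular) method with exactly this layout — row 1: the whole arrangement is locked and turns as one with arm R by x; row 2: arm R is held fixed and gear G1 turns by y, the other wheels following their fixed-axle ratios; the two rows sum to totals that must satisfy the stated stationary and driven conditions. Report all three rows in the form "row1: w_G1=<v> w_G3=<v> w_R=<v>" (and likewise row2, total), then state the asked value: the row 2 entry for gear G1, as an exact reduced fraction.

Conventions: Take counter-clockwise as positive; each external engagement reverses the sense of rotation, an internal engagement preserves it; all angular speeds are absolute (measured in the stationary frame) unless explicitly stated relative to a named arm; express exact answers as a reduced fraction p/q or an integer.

class = planetary set [G3 = 23+2·24 = 71; Willis about the carrier]
row 1 (train locked, turned with arm): all members turn x
superposition row 2 [arm held]: sun y, ring −(23/71)·y, arm 0
boundary: total ω_sun = x + y = 0 and total ω_ring = x − (23/71)·y = 1  ⇒  y = -71/94, x = 71/94
row 2 ring = −(23/71)·(-71/94) = 23/94
totals (row 1 + row 2): sun 71/94 + (-71/94) = 0, ring 71/94 + 23/94 = 1, arm 71/94 + 0 = 71/94
asked cell (row2, sun) = -71/94

row1: w_G1=71/94 w_G3=71/94 w_R=71/94
row2: w_G1=-71/94 w_G3=23/94 w_R=0
total: w_G1=0 w_G3=1 w_R=71/94
asked value: -71/94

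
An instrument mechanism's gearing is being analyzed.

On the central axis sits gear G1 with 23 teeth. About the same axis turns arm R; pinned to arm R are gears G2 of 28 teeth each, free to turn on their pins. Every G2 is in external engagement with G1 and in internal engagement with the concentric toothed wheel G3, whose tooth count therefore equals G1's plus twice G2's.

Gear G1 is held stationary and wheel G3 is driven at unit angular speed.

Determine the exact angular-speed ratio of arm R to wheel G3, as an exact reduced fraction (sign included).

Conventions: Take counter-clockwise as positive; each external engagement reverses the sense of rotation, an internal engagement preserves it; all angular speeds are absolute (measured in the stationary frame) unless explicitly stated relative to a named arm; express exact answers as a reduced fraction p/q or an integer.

79/102

planetary set (23T centre, 28T on arm, 79T internal) — Willis relation
ring teeth: 23 + 2·28 = 79
23(ω_sun−ω_arm) = −79(ω_ring−ω_arm),  ω_sun = 0, ω_ring = 1
23(0−ω_arm) = −79(1−ω_arm)  ⇒  102·ω_arm = 79  ⇒  ω_arm = 79/102
ω_out/ω_in = 79/102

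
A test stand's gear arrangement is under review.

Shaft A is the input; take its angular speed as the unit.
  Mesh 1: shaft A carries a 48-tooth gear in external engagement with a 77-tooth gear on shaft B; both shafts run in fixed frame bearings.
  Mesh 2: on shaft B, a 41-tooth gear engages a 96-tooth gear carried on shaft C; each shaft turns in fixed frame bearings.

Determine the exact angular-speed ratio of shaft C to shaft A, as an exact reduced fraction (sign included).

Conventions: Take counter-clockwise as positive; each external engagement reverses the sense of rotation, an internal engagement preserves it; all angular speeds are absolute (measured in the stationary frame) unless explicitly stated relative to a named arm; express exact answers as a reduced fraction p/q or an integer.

41/154

class = fixed-axis compound train [2 meshes; 2 ratios multiply, 2 sense flips]
mesh 1 [48T→77T]: running ratio 48/77, sense −
mesh 2 [41T→96T]: running ratio 41/154, sense +
ω_out/ω_in = 41/154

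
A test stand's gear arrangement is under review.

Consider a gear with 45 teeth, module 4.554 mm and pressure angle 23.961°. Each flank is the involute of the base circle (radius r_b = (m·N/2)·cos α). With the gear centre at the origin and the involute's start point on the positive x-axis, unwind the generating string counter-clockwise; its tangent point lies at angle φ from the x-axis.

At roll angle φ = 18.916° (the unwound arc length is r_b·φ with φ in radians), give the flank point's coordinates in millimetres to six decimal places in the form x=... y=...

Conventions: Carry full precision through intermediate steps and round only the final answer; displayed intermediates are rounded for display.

class = single-mesh tooth geometry [base-circle involute, m = 4.554, 45T]
pitch radius r_p = m·N/2 = 4.554·45/2 = 102.465000
base radius r_b = r_p·cos α = 102.465000·cos 23.961° = 93.634782
roll angle φ = 18.916° = 0.33014648 rad
x = r_b·(cos φ + φ·sin φ) = 98.599512
y = r_b·(sin φ − φ·cos φ) = 1.110951

x=98.599512 y=1.110951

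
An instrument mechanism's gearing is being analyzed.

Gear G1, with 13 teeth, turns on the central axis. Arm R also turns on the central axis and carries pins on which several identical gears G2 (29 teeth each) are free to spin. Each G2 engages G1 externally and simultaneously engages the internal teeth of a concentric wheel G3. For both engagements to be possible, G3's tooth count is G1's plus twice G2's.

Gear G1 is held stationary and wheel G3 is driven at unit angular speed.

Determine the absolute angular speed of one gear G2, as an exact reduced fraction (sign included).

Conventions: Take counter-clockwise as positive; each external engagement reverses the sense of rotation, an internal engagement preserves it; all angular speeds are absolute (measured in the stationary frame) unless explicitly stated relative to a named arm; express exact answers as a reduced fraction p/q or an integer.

planetary set (13T centre, 29T on arm, 71T internal) — Willis relation
ring teeth: 13 + 2·29 = 71
13(ω_sun−ω_arm) = −71(ω_ring−ω_arm),  ω_sun = 0, ω_ring = 1
13(0−ω_arm) = −71(1−ω_arm)  ⇒  84·ω_arm = 71  ⇒  ω_arm = 71/84
sun–planet mesh: 13·(0−71/84) = −29·(ω_p−ω_arm)  ⇒  ω_p−ω_arm = 923/2436
ω_p = 71/84 + 923/2436 = 71/58
exact speed ratio = 71/58

71/58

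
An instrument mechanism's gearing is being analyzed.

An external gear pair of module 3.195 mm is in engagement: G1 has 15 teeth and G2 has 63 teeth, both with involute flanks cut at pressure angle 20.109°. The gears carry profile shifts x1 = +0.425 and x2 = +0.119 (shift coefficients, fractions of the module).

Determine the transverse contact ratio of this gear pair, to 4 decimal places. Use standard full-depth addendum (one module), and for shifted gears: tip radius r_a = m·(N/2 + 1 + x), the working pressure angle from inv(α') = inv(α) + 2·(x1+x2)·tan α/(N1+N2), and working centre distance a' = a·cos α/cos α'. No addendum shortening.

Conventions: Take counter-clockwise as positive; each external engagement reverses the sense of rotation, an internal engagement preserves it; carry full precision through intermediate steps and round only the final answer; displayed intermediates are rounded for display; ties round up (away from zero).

1.4847

recognized (one external pair, fixed centres): single-mesh tooth geometry, m = 3.195, N1 = 15, N2 = 63
base radii: r_b1 = 22.501752, r_b2 = 94.507359
tip radii: r_a1 = 28.515375, r_a2 = 104.217705
inv(α') = inv(20.109°) + 2·(+0.425+0.119)·tan α/(15+63) = 0.02026489  ⇒  α' = 22.07382°
a' = a·cos α / cos α' = 124.6050·cos 20.109°/cos 22.07382° = 126.264224
action lengths: √(r_a1²−r_b1²) = 17.515643, √(r_a2²−r_b2²) = 43.928227
base pitch p_b = π·m·cos α = 9.425512
CR = (17.515643 + 43.928227 − 126.264224·sin 22.07382°)/9.425512 = 1.484658
contact ratio ≈ 1.4847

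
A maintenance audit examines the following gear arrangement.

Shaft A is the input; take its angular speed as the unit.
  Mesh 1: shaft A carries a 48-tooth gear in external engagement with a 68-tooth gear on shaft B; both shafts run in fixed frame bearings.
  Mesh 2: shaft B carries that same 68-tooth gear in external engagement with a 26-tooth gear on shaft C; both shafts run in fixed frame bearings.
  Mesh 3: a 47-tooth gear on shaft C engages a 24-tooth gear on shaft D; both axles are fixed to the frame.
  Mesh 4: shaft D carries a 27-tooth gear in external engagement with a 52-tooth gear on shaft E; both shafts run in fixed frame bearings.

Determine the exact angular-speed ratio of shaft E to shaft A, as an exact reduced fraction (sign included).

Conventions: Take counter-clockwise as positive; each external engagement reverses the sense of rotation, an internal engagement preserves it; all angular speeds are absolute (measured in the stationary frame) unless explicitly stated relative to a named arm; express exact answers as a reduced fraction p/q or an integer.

1269/676

class = fixed-axis compound train [4 meshes; 4 ratios multiply, 4 sense flips]
mesh 1 [48T→68T]: running ratio 12/17, sense −
mesh 2 [68T→26T]: running ratio 24/13, sense +
mesh 3 [47T→24T]: running ratio 47/13, sense −
mesh 4 [27T→52T]: running ratio 1269/676, sense +
ω_out/ω_in = 1269/676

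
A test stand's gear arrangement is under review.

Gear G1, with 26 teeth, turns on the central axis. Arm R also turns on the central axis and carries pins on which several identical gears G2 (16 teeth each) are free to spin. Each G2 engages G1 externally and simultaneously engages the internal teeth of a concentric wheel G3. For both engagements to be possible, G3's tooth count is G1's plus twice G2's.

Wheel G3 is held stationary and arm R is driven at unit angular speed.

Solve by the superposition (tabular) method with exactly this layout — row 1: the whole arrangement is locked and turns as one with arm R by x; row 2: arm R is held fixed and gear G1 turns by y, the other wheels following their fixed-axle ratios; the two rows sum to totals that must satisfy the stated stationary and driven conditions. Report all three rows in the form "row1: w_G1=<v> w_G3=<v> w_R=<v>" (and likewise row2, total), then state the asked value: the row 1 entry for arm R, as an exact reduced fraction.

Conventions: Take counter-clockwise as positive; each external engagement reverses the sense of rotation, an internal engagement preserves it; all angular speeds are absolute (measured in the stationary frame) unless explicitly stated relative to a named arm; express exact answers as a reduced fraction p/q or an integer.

row1: w_G1=1 w_G3=1 w_R=1
row2: w_G1=29/13 w_G3=-1 w_R=0
total: w_G1=42/13 w_G3=0 w_R=1
asked value: 1

recognized (axles ride arm R): planetary set, 26/16/58 teeth
row 1: whole set turns with the arm by x
superposition row 2 [arm held]: sun y, ring −(26/58)·y, arm 0
boundary: total ω_ring = x − (26/58)·y = 0 and total ω_arm = x = 1  ⇒  y = 29/13, x = 1
row 2 ring = −(26/58)·29/13 = -1
totals (row 1 + row 2): sun 1 + 29/13 = 42/13, ring 1 + (-1) = 0, arm 1 + 0 = 1
asked cell (row1, arm) = 1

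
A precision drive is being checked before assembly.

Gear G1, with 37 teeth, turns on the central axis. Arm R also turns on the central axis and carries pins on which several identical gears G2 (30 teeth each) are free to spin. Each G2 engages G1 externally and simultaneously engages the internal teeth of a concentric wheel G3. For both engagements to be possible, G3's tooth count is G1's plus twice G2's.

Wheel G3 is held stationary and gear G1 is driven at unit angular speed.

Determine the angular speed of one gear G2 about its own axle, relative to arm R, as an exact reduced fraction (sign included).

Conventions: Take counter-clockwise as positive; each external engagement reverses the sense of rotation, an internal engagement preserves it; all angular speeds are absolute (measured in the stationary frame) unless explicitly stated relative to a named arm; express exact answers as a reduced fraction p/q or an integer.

-3589/4020

recognized (axles ride arm R): planetary set, 37/30/97 teeth
ring teeth: 37 + 2·30 = 97
37(ω_sun−ω_arm) = −97(ω_ring−ω_arm),  ω_ring = 0, ω_sun = 1
37(1−ω_arm) = −97(0−ω_arm)  ⇒  134·ω_arm = 37  ⇒  ω_arm = 37/134
sun–planet mesh: 37·(1−37/134) = −30·(ω_p−ω_arm)  ⇒  ω_p−ω_arm = -3589/4020
exact speed ratio = -3589/4020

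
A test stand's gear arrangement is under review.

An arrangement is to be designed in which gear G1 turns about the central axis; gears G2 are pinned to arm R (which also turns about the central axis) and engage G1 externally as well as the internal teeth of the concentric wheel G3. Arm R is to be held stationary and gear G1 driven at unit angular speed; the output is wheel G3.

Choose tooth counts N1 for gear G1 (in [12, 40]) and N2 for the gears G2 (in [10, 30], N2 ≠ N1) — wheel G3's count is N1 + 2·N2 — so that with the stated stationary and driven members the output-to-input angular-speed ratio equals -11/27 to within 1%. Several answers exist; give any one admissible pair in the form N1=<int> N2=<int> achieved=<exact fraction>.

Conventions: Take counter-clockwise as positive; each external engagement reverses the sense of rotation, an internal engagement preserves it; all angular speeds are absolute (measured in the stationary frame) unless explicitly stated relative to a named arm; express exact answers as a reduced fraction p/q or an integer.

N1=22 N2=16 achieved=-11/27

planetary set to be sized for -11/27 (Willis relation)
Willis with ω_arm = 0: ω_ring/ω_sun = −N1/N3; set equal to -11/27  ⇒  N3/N1 = −1/(-11/27) = 27/11
N3 = N1 + 2·N2  ⇒  N2/N1 = (N3/N1 − 1)/2 = (27/11 − 1)/2 = 8/11
smallest multiple with N1 ≥ 12 and N2 ≥ 10: k = 2  ⇒  N1 = 2·11 = 22, N2 = 2·8 = 16 (N1 ≤ 40, N2 ≤ 30, N2 ≠ N1 ✓), N3 = 22 + 2·16 = 54
check: −N1/N3 with N1 = 22, N3 = 54 gives -11/27; |achieved − target| = 0 ≤ 11/2700 ✓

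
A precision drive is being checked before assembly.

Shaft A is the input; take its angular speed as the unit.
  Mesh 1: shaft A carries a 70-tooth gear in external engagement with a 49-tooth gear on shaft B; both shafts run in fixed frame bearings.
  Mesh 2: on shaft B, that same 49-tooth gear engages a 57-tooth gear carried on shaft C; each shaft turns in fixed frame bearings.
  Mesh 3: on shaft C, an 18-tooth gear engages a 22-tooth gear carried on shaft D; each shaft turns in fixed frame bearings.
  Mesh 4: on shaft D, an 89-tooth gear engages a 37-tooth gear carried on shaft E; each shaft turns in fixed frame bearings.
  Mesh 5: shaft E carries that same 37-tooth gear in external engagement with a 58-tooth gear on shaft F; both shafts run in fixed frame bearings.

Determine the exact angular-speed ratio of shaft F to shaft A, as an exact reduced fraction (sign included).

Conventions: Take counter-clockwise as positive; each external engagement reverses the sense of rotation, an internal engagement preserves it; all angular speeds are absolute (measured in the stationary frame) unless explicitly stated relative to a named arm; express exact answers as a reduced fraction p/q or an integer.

-9345/6061

class = fixed-axis compound train [5 meshes; 5 ratios multiply, 5 sense flips]
mesh 1 [70T→49T]: running ratio 10/7, sense −
mesh 2 [49T→57T]: running ratio 70/57, sense +
mesh 3 [18T→22T]: running ratio 210/209, sense −
mesh 4 [89T→37T]: running ratio 18690/7733, sense +
mesh 5 [37T→58T]: running ratio 9345/6061, sense −
ω_out/ω_in = -9345/6061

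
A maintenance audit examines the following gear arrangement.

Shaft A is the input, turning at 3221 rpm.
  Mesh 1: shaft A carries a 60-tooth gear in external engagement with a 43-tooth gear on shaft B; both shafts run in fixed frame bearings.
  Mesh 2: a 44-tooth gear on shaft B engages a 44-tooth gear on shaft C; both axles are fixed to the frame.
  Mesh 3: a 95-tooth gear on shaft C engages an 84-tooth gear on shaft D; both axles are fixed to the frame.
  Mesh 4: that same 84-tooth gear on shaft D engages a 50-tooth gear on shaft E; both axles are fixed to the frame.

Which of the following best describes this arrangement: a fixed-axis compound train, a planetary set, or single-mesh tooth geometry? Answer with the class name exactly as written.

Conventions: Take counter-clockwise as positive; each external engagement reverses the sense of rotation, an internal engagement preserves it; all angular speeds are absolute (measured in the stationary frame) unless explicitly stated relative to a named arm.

topology: fixed-axis compound train — 4 meshes, A→E
classification: fixed-axis compound train

fixed-axis compound train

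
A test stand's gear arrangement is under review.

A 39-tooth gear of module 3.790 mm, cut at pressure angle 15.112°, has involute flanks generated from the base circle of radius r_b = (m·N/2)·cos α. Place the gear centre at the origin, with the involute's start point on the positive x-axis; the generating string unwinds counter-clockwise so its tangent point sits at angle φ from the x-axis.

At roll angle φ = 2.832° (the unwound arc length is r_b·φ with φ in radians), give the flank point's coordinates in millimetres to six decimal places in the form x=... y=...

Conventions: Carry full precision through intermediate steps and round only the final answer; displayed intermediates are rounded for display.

x=71.436324 y=0.002871

class = single-mesh tooth geometry [base-circle involute, m = 3.790, 39T]
pitch radius r_p = m·N/2 = 3.790·39/2 = 73.905000
base radius r_b = r_p·cos α = 73.905000·cos 15.112° = 71.349221
roll angle φ = 2.832° = 0.04942772 rad
x = r_b·(cos φ + φ·sin φ) = 71.436324
y = r_b·(sin φ − φ·cos φ) = 0.002871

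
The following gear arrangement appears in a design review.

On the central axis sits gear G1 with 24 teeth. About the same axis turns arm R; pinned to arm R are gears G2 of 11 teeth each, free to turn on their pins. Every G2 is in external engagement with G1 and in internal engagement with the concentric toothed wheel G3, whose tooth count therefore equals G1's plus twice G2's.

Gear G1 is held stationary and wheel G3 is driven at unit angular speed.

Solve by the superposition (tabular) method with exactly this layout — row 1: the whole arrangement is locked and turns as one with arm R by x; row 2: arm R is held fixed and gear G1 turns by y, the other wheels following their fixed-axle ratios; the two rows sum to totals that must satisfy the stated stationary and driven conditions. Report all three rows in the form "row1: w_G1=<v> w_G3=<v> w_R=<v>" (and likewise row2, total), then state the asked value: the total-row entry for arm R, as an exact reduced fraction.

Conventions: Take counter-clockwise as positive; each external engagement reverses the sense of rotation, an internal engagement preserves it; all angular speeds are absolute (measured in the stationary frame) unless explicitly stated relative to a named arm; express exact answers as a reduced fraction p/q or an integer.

class = planetary set [G3 = 24+2·11 = 46; Willis about the carrier]
row 1 (train locked, turned with arm): all members turn x
row 2 — arm fixed, fixed-axis ratios: sun y, ring −(24/46)·y, arm 0
boundary: total ω_sun = x + y = 0 and total ω_ring = x − (24/46)·y = 1  ⇒  y = -23/35, x = 23/35
row 2 ring = −(24/46)·(-23/35) = 12/35
totals (row 1 + row 2): sun 23/35 + (-23/35) = 0, ring 23/35 + 12/35 = 1, arm 23/35 + 0 = 23/35
asked cell (total, arm) = 23/35

row1: w_G1=23/35 w_G3=23/35 w_R=23/35
row2: w_G1=-23/35 w_G3=12/35 w_R=0
total: w_G1=0 w_G3=1 w_R=23/35
asked value: 23/35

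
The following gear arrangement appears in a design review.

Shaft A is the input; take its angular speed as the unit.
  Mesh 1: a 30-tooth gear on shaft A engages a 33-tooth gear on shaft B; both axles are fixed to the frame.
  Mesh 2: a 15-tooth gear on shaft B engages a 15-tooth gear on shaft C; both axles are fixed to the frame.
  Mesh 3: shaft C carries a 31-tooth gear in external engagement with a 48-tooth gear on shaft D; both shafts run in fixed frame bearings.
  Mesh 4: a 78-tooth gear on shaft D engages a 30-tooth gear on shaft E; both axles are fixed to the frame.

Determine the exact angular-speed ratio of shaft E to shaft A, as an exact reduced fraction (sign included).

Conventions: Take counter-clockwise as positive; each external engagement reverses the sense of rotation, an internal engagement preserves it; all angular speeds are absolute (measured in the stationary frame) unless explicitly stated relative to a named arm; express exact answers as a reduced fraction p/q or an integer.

class = fixed-axis compound train [4 meshes; 4 ratios multiply, 4 sense flips]
mesh 1 [30T→33T]: running ratio 10/11, sense −
mesh 2 [15T→15T]: running ratio 10/11, sense +
mesh 3 [31T→48T]: running ratio 155/264, sense −
mesh 4 [78T→30T]: running ratio 403/264, sense +
ω_out/ω_in = 403/264

403/264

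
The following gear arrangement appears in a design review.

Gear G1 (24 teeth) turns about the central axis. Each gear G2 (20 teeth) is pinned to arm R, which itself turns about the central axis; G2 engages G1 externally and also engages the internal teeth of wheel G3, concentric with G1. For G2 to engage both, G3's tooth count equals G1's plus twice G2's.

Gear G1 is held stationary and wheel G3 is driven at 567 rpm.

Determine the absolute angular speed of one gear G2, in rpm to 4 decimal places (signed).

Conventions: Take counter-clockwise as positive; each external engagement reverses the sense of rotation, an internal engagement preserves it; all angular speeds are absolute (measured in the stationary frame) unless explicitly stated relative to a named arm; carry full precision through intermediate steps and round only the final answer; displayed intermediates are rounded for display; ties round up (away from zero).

+907.2000 rpm

class = planetary set [G3 = 24+2·20 = 64; Willis about the carrier]
normalise by the input: solve with ω_ring = 1, then scale by 567 rpm
ring teeth: 24 + 2·20 = 64
24(ω_sun−ω_arm) = −64(ω_ring−ω_arm),  ω_sun = 0, ω_ring = 1
24(0−ω_arm) = −64(1−ω_arm)  ⇒  88·ω_arm = 64  ⇒  ω_arm = 8/11
sun–planet mesh: 24·(0−8/11) = −20·(ω_p−ω_arm)  ⇒  ω_p−ω_arm = 48/55
ω_p = 8/11 + 48/55 = 8/5
scale: ω_p = 8/5 × 567 rpm = +907.2000 rpm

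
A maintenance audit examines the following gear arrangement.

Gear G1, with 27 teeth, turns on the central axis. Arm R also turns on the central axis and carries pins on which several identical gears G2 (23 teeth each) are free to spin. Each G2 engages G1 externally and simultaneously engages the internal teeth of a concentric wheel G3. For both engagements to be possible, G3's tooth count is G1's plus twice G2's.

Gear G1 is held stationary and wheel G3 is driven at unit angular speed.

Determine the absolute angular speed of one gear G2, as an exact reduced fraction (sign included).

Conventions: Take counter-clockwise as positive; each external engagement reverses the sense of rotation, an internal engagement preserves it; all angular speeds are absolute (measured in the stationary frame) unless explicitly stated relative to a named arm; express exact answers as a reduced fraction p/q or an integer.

73/46

topology: planetary set — G1 27T / G2 23T / G3 73T, arm = carrier (Willis)
ring teeth: 27 + 2·23 = 73
27(ω_sun−ω_arm) = −73(ω_ring−ω_arm),  ω_sun = 0, ω_ring = 1
27(0−ω_arm) = −73(1−ω_arm)  ⇒  100·ω_arm = 73  ⇒  ω_arm = 73/100
sun–planet mesh: 27·(0−73/100) = −23·(ω_p−ω_arm)  ⇒  ω_p−ω_arm = 1971/2300
ω_p = 73/100 + 1971/2300 = 73/46
exact speed ratio = 73/46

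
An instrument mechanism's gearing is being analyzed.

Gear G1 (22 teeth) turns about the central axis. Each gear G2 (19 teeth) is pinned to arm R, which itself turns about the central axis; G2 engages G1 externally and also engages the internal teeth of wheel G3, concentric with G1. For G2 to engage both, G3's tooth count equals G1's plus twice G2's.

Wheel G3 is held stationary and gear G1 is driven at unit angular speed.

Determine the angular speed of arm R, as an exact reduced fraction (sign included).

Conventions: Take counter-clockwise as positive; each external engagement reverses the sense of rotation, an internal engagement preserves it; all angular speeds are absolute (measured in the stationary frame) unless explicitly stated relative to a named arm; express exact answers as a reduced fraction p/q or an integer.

topology: planetary set — G1 22T / G2 19T / G3 60T, arm = carrier (Willis)
ring teeth: 22 + 2·19 = 60
22(ω_sun−ω_arm) = −60(ω_ring−ω_arm),  ω_ring = 0, ω_sun = 1
22(1−ω_arm) = −60(0−ω_arm)  ⇒  82·ω_arm = 22  ⇒  ω_arm = 11/41
exact speed ratio = 11/41

11/41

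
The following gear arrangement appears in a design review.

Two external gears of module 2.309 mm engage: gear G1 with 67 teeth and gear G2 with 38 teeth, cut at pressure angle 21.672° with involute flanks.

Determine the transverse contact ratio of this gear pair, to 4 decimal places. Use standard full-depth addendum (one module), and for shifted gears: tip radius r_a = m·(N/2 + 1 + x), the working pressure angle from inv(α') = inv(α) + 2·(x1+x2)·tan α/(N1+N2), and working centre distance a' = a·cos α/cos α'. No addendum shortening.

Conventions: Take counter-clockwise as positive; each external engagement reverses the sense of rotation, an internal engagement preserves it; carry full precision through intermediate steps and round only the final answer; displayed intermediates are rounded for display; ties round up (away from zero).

single-mesh involute tooth geometry (67T engaging 38T at module 2.309)
base radii: r_b1 = 71.883766, r_b2 = 40.769897
tip radii: r_a1 = 79.660500, r_a2 = 46.180000
no profile shift: α' = α, a' = a
action lengths: √(r_a1²−r_b1²) = 34.329570, √(r_a2²−r_b2²) = 21.688888
base pitch p_b = π·m·cos α = 6.741179
CR = (34.329570 + 21.688888 − 121.222500·sin 21.67200°)/6.741179 = 1.669126
contact ratio ≈ 1.6691

1.6691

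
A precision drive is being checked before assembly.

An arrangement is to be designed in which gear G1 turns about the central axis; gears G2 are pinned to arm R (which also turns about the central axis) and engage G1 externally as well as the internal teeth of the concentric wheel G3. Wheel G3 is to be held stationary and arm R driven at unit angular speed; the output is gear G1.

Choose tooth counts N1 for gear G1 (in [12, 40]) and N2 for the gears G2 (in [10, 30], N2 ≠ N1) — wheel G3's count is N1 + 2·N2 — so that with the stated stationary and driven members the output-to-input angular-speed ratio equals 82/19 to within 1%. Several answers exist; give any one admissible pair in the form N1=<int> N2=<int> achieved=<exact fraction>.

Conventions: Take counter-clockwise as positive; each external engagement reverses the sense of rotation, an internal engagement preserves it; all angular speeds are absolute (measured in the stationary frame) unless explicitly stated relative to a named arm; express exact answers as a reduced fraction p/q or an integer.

N1=19 N2=22 achieved=82/19

topology: planetary set — design target 82/19, arm = carrier (Willis)
Willis with ω_ring = 0: ω_sun/ω_arm = (N1+N3)/N1; set equal to 82/19  ⇒  N3/N1 = 82/19 − 1 = 63/19
N3 = N1 + 2·N2  ⇒  N2/N1 = (N3/N1 − 1)/2 = (63/19 − 1)/2 = 22/19
smallest multiple with N1 ≥ 12 and N2 ≥ 10: k = 1  ⇒  N1 = 1·19 = 19, N2 = 1·22 = 22 (N1 ≤ 40, N2 ≤ 30, N2 ≠ N1 ✓), N3 = 19 + 2·22 = 63
check: (N1+N3)/N1 with N1 = 19, N3 = 63 gives 82/19; |achieved − target| = 0 ≤ 41/950 ✓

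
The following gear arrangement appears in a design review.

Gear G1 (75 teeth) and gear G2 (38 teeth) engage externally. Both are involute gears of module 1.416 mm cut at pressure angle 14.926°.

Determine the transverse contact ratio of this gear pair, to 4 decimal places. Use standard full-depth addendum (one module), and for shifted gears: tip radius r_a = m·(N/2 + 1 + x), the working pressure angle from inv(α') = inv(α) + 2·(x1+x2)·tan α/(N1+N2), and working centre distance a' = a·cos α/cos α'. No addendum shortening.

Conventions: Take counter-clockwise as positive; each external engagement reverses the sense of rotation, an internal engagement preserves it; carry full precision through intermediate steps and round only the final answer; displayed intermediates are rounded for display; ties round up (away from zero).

2.1059

single-mesh involute tooth geometry (75T engaging 38T at module 1.416)
base radii: r_b1 = 51.308369, r_b2 = 25.996240
tip radii: r_a1 = 54.516000, r_a2 = 28.320000
no profile shift: α' = α, a' = a
action lengths: √(r_a1²−r_b1²) = 18.424048, √(r_a2²−r_b2²) = 11.234674
base pitch p_b = π·m·cos α = 4.298400
CR = (18.424048 + 11.234674 − 80.004000·sin 14.92600°)/4.298400 = 2.105897
contact ratio ≈ 2.1059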